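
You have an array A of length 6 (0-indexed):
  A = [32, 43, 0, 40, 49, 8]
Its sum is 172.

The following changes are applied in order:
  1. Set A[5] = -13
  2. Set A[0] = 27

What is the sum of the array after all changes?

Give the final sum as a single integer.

Initial sum: 172
Change 1: A[5] 8 -> -13, delta = -21, sum = 151
Change 2: A[0] 32 -> 27, delta = -5, sum = 146

Answer: 146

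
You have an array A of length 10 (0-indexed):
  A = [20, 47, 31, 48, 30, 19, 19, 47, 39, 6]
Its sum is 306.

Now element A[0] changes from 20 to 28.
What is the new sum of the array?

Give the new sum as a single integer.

Old value at index 0: 20
New value at index 0: 28
Delta = 28 - 20 = 8
New sum = old_sum + delta = 306 + (8) = 314

Answer: 314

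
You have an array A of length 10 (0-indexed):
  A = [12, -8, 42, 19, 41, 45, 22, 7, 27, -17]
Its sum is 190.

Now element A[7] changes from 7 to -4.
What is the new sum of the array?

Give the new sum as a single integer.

Old value at index 7: 7
New value at index 7: -4
Delta = -4 - 7 = -11
New sum = old_sum + delta = 190 + (-11) = 179

Answer: 179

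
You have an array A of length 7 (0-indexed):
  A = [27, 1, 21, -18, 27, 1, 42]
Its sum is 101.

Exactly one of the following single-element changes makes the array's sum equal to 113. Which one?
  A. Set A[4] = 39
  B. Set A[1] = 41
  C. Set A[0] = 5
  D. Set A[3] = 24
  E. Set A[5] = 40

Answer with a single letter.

Option A: A[4] 27->39, delta=12, new_sum=101+(12)=113 <-- matches target
Option B: A[1] 1->41, delta=40, new_sum=101+(40)=141
Option C: A[0] 27->5, delta=-22, new_sum=101+(-22)=79
Option D: A[3] -18->24, delta=42, new_sum=101+(42)=143
Option E: A[5] 1->40, delta=39, new_sum=101+(39)=140

Answer: A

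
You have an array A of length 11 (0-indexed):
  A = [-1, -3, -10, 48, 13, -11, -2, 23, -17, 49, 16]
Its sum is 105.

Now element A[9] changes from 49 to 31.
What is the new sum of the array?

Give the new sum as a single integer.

Old value at index 9: 49
New value at index 9: 31
Delta = 31 - 49 = -18
New sum = old_sum + delta = 105 + (-18) = 87

Answer: 87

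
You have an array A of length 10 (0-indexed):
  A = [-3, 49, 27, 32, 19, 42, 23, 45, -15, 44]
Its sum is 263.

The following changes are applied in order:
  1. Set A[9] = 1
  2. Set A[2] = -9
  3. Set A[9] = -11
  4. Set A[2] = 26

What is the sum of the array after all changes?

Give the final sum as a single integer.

Initial sum: 263
Change 1: A[9] 44 -> 1, delta = -43, sum = 220
Change 2: A[2] 27 -> -9, delta = -36, sum = 184
Change 3: A[9] 1 -> -11, delta = -12, sum = 172
Change 4: A[2] -9 -> 26, delta = 35, sum = 207

Answer: 207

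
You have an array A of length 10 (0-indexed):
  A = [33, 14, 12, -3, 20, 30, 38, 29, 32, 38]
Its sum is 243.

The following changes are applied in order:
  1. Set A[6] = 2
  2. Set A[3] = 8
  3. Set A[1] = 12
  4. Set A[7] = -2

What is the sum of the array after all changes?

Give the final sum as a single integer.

Answer: 185

Derivation:
Initial sum: 243
Change 1: A[6] 38 -> 2, delta = -36, sum = 207
Change 2: A[3] -3 -> 8, delta = 11, sum = 218
Change 3: A[1] 14 -> 12, delta = -2, sum = 216
Change 4: A[7] 29 -> -2, delta = -31, sum = 185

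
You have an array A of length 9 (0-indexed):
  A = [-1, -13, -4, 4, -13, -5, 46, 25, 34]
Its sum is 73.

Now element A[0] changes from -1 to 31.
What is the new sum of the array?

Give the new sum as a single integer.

Answer: 105

Derivation:
Old value at index 0: -1
New value at index 0: 31
Delta = 31 - -1 = 32
New sum = old_sum + delta = 73 + (32) = 105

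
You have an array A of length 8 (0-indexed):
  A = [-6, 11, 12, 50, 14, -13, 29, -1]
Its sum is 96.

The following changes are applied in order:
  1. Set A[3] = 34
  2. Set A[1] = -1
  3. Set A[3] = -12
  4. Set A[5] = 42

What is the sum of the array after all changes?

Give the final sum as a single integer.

Initial sum: 96
Change 1: A[3] 50 -> 34, delta = -16, sum = 80
Change 2: A[1] 11 -> -1, delta = -12, sum = 68
Change 3: A[3] 34 -> -12, delta = -46, sum = 22
Change 4: A[5] -13 -> 42, delta = 55, sum = 77

Answer: 77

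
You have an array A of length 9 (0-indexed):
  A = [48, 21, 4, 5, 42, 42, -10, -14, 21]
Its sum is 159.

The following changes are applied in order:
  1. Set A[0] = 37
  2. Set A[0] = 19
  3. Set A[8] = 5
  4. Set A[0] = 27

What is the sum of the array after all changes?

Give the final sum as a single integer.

Answer: 122

Derivation:
Initial sum: 159
Change 1: A[0] 48 -> 37, delta = -11, sum = 148
Change 2: A[0] 37 -> 19, delta = -18, sum = 130
Change 3: A[8] 21 -> 5, delta = -16, sum = 114
Change 4: A[0] 19 -> 27, delta = 8, sum = 122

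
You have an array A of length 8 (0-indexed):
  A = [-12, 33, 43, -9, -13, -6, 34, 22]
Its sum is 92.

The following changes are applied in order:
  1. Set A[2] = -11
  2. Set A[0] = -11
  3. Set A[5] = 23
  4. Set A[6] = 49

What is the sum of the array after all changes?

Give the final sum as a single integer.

Initial sum: 92
Change 1: A[2] 43 -> -11, delta = -54, sum = 38
Change 2: A[0] -12 -> -11, delta = 1, sum = 39
Change 3: A[5] -6 -> 23, delta = 29, sum = 68
Change 4: A[6] 34 -> 49, delta = 15, sum = 83

Answer: 83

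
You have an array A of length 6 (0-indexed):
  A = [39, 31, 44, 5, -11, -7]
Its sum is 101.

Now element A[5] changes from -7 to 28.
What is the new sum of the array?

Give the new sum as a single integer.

Old value at index 5: -7
New value at index 5: 28
Delta = 28 - -7 = 35
New sum = old_sum + delta = 101 + (35) = 136

Answer: 136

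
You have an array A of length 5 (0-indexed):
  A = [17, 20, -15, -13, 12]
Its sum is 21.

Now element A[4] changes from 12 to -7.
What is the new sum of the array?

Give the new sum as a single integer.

Old value at index 4: 12
New value at index 4: -7
Delta = -7 - 12 = -19
New sum = old_sum + delta = 21 + (-19) = 2

Answer: 2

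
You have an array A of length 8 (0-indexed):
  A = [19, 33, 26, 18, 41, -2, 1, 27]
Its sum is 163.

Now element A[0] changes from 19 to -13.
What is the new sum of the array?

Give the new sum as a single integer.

Answer: 131

Derivation:
Old value at index 0: 19
New value at index 0: -13
Delta = -13 - 19 = -32
New sum = old_sum + delta = 163 + (-32) = 131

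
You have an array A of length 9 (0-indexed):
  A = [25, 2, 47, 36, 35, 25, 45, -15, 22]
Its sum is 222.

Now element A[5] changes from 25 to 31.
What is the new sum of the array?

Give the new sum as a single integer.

Old value at index 5: 25
New value at index 5: 31
Delta = 31 - 25 = 6
New sum = old_sum + delta = 222 + (6) = 228

Answer: 228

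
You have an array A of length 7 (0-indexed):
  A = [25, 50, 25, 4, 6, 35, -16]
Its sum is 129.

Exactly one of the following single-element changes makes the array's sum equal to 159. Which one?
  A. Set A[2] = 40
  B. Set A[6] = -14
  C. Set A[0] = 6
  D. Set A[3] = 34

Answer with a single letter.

Option A: A[2] 25->40, delta=15, new_sum=129+(15)=144
Option B: A[6] -16->-14, delta=2, new_sum=129+(2)=131
Option C: A[0] 25->6, delta=-19, new_sum=129+(-19)=110
Option D: A[3] 4->34, delta=30, new_sum=129+(30)=159 <-- matches target

Answer: D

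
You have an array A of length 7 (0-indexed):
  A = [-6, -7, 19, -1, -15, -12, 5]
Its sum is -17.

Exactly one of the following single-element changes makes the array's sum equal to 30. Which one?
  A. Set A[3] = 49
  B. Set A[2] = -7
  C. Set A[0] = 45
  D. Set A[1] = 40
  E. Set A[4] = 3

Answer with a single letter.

Answer: D

Derivation:
Option A: A[3] -1->49, delta=50, new_sum=-17+(50)=33
Option B: A[2] 19->-7, delta=-26, new_sum=-17+(-26)=-43
Option C: A[0] -6->45, delta=51, new_sum=-17+(51)=34
Option D: A[1] -7->40, delta=47, new_sum=-17+(47)=30 <-- matches target
Option E: A[4] -15->3, delta=18, new_sum=-17+(18)=1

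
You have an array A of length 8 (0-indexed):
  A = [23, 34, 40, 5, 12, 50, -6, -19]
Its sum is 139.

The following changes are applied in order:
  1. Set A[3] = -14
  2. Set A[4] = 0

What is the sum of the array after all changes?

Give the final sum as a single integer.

Initial sum: 139
Change 1: A[3] 5 -> -14, delta = -19, sum = 120
Change 2: A[4] 12 -> 0, delta = -12, sum = 108

Answer: 108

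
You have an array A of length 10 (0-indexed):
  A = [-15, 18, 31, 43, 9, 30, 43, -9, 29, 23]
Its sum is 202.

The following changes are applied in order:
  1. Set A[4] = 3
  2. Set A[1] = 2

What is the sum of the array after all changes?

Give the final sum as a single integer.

Initial sum: 202
Change 1: A[4] 9 -> 3, delta = -6, sum = 196
Change 2: A[1] 18 -> 2, delta = -16, sum = 180

Answer: 180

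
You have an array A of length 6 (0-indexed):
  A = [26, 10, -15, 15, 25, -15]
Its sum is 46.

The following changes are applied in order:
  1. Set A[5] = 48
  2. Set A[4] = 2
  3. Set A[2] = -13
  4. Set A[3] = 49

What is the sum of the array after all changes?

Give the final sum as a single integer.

Answer: 122

Derivation:
Initial sum: 46
Change 1: A[5] -15 -> 48, delta = 63, sum = 109
Change 2: A[4] 25 -> 2, delta = -23, sum = 86
Change 3: A[2] -15 -> -13, delta = 2, sum = 88
Change 4: A[3] 15 -> 49, delta = 34, sum = 122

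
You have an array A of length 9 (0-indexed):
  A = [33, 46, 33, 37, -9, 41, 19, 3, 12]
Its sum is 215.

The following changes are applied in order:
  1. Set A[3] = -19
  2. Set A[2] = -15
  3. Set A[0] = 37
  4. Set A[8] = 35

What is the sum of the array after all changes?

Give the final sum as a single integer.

Initial sum: 215
Change 1: A[3] 37 -> -19, delta = -56, sum = 159
Change 2: A[2] 33 -> -15, delta = -48, sum = 111
Change 3: A[0] 33 -> 37, delta = 4, sum = 115
Change 4: A[8] 12 -> 35, delta = 23, sum = 138

Answer: 138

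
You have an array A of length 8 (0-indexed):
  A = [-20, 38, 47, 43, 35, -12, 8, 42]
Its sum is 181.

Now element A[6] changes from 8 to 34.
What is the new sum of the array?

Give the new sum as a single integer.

Answer: 207

Derivation:
Old value at index 6: 8
New value at index 6: 34
Delta = 34 - 8 = 26
New sum = old_sum + delta = 181 + (26) = 207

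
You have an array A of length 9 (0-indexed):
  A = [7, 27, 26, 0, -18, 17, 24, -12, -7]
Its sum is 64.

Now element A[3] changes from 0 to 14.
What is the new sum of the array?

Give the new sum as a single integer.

Answer: 78

Derivation:
Old value at index 3: 0
New value at index 3: 14
Delta = 14 - 0 = 14
New sum = old_sum + delta = 64 + (14) = 78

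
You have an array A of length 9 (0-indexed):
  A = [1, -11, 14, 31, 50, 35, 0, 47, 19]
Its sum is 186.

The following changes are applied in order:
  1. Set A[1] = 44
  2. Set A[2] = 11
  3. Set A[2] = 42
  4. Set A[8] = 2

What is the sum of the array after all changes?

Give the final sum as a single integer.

Answer: 252

Derivation:
Initial sum: 186
Change 1: A[1] -11 -> 44, delta = 55, sum = 241
Change 2: A[2] 14 -> 11, delta = -3, sum = 238
Change 3: A[2] 11 -> 42, delta = 31, sum = 269
Change 4: A[8] 19 -> 2, delta = -17, sum = 252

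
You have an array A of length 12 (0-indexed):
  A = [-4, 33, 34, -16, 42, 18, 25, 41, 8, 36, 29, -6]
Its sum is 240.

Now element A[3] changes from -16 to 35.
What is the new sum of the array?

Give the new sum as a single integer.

Old value at index 3: -16
New value at index 3: 35
Delta = 35 - -16 = 51
New sum = old_sum + delta = 240 + (51) = 291

Answer: 291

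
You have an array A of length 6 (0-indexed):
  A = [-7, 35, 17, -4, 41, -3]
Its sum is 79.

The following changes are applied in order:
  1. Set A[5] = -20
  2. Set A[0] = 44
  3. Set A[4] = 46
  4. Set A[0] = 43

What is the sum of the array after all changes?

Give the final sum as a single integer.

Initial sum: 79
Change 1: A[5] -3 -> -20, delta = -17, sum = 62
Change 2: A[0] -7 -> 44, delta = 51, sum = 113
Change 3: A[4] 41 -> 46, delta = 5, sum = 118
Change 4: A[0] 44 -> 43, delta = -1, sum = 117

Answer: 117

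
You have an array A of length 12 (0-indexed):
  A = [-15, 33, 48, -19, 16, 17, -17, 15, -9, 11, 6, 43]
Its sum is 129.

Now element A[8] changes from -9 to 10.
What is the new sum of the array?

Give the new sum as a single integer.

Old value at index 8: -9
New value at index 8: 10
Delta = 10 - -9 = 19
New sum = old_sum + delta = 129 + (19) = 148

Answer: 148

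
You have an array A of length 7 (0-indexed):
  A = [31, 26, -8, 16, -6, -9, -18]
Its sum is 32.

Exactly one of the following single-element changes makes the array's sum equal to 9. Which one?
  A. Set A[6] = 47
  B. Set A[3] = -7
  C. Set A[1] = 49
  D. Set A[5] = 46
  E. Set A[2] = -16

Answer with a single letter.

Answer: B

Derivation:
Option A: A[6] -18->47, delta=65, new_sum=32+(65)=97
Option B: A[3] 16->-7, delta=-23, new_sum=32+(-23)=9 <-- matches target
Option C: A[1] 26->49, delta=23, new_sum=32+(23)=55
Option D: A[5] -9->46, delta=55, new_sum=32+(55)=87
Option E: A[2] -8->-16, delta=-8, new_sum=32+(-8)=24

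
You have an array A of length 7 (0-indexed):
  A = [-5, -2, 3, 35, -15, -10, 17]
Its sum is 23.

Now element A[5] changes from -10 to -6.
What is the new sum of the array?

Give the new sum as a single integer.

Old value at index 5: -10
New value at index 5: -6
Delta = -6 - -10 = 4
New sum = old_sum + delta = 23 + (4) = 27

Answer: 27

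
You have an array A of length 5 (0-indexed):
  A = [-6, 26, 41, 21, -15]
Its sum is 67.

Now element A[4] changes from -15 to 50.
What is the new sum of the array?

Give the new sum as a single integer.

Answer: 132

Derivation:
Old value at index 4: -15
New value at index 4: 50
Delta = 50 - -15 = 65
New sum = old_sum + delta = 67 + (65) = 132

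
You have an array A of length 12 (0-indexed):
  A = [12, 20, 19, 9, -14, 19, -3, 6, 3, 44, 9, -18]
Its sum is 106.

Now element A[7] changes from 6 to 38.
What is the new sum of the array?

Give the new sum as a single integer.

Answer: 138

Derivation:
Old value at index 7: 6
New value at index 7: 38
Delta = 38 - 6 = 32
New sum = old_sum + delta = 106 + (32) = 138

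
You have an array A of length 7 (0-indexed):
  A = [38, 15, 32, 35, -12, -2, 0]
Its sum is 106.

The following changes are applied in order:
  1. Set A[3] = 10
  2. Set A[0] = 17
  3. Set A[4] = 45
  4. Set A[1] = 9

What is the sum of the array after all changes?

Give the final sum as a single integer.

Initial sum: 106
Change 1: A[3] 35 -> 10, delta = -25, sum = 81
Change 2: A[0] 38 -> 17, delta = -21, sum = 60
Change 3: A[4] -12 -> 45, delta = 57, sum = 117
Change 4: A[1] 15 -> 9, delta = -6, sum = 111

Answer: 111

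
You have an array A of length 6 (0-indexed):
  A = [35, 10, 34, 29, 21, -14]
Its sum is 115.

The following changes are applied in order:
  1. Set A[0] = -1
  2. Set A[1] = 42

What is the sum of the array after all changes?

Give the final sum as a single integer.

Answer: 111

Derivation:
Initial sum: 115
Change 1: A[0] 35 -> -1, delta = -36, sum = 79
Change 2: A[1] 10 -> 42, delta = 32, sum = 111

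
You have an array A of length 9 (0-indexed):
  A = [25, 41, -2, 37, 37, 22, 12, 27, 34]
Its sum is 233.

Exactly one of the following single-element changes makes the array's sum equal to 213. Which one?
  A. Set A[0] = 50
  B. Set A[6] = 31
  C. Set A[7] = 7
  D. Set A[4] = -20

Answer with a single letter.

Answer: C

Derivation:
Option A: A[0] 25->50, delta=25, new_sum=233+(25)=258
Option B: A[6] 12->31, delta=19, new_sum=233+(19)=252
Option C: A[7] 27->7, delta=-20, new_sum=233+(-20)=213 <-- matches target
Option D: A[4] 37->-20, delta=-57, new_sum=233+(-57)=176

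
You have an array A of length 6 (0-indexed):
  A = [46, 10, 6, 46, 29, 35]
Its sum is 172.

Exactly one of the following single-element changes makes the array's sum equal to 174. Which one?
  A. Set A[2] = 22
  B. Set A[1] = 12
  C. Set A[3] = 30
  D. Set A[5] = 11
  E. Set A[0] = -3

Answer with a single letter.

Option A: A[2] 6->22, delta=16, new_sum=172+(16)=188
Option B: A[1] 10->12, delta=2, new_sum=172+(2)=174 <-- matches target
Option C: A[3] 46->30, delta=-16, new_sum=172+(-16)=156
Option D: A[5] 35->11, delta=-24, new_sum=172+(-24)=148
Option E: A[0] 46->-3, delta=-49, new_sum=172+(-49)=123

Answer: B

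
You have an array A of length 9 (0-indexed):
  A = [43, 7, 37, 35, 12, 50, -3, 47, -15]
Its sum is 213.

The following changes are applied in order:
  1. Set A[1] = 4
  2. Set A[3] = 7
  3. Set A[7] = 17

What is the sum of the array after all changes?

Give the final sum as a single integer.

Answer: 152

Derivation:
Initial sum: 213
Change 1: A[1] 7 -> 4, delta = -3, sum = 210
Change 2: A[3] 35 -> 7, delta = -28, sum = 182
Change 3: A[7] 47 -> 17, delta = -30, sum = 152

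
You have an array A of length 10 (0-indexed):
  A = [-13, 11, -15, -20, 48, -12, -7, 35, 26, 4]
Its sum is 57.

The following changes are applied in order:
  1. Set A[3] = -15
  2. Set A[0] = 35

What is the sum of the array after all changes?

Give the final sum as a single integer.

Answer: 110

Derivation:
Initial sum: 57
Change 1: A[3] -20 -> -15, delta = 5, sum = 62
Change 2: A[0] -13 -> 35, delta = 48, sum = 110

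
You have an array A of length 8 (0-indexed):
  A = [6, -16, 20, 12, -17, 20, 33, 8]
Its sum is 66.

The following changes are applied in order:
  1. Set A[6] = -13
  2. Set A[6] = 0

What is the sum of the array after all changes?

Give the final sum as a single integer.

Initial sum: 66
Change 1: A[6] 33 -> -13, delta = -46, sum = 20
Change 2: A[6] -13 -> 0, delta = 13, sum = 33

Answer: 33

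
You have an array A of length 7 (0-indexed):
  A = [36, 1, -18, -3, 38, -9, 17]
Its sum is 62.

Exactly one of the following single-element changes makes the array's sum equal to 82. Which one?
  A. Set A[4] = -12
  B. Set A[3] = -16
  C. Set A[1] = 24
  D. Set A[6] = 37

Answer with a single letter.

Option A: A[4] 38->-12, delta=-50, new_sum=62+(-50)=12
Option B: A[3] -3->-16, delta=-13, new_sum=62+(-13)=49
Option C: A[1] 1->24, delta=23, new_sum=62+(23)=85
Option D: A[6] 17->37, delta=20, new_sum=62+(20)=82 <-- matches target

Answer: D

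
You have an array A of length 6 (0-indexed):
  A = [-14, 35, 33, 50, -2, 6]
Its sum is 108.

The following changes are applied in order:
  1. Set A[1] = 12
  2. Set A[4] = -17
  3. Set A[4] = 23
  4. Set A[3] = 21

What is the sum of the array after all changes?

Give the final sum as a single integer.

Initial sum: 108
Change 1: A[1] 35 -> 12, delta = -23, sum = 85
Change 2: A[4] -2 -> -17, delta = -15, sum = 70
Change 3: A[4] -17 -> 23, delta = 40, sum = 110
Change 4: A[3] 50 -> 21, delta = -29, sum = 81

Answer: 81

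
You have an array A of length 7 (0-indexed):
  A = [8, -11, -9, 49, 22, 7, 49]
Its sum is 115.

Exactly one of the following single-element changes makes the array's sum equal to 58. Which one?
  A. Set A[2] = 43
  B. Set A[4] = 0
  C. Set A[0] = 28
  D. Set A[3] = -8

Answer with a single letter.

Answer: D

Derivation:
Option A: A[2] -9->43, delta=52, new_sum=115+(52)=167
Option B: A[4] 22->0, delta=-22, new_sum=115+(-22)=93
Option C: A[0] 8->28, delta=20, new_sum=115+(20)=135
Option D: A[3] 49->-8, delta=-57, new_sum=115+(-57)=58 <-- matches target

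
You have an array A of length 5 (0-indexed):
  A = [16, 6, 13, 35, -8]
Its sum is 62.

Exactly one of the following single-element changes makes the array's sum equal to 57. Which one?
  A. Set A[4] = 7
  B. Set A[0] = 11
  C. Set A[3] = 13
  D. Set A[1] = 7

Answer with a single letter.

Option A: A[4] -8->7, delta=15, new_sum=62+(15)=77
Option B: A[0] 16->11, delta=-5, new_sum=62+(-5)=57 <-- matches target
Option C: A[3] 35->13, delta=-22, new_sum=62+(-22)=40
Option D: A[1] 6->7, delta=1, new_sum=62+(1)=63

Answer: B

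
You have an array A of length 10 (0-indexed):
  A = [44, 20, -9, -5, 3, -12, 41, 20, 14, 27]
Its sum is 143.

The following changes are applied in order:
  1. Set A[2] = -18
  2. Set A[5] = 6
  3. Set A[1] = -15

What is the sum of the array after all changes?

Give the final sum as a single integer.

Answer: 117

Derivation:
Initial sum: 143
Change 1: A[2] -9 -> -18, delta = -9, sum = 134
Change 2: A[5] -12 -> 6, delta = 18, sum = 152
Change 3: A[1] 20 -> -15, delta = -35, sum = 117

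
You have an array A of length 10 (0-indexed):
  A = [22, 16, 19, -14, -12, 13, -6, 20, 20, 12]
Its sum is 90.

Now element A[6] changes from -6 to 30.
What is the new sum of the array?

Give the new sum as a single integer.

Old value at index 6: -6
New value at index 6: 30
Delta = 30 - -6 = 36
New sum = old_sum + delta = 90 + (36) = 126

Answer: 126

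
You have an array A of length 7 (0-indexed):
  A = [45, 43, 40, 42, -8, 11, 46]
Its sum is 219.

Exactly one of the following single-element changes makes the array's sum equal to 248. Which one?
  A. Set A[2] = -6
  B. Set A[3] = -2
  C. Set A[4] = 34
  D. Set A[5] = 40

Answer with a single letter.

Answer: D

Derivation:
Option A: A[2] 40->-6, delta=-46, new_sum=219+(-46)=173
Option B: A[3] 42->-2, delta=-44, new_sum=219+(-44)=175
Option C: A[4] -8->34, delta=42, new_sum=219+(42)=261
Option D: A[5] 11->40, delta=29, new_sum=219+(29)=248 <-- matches target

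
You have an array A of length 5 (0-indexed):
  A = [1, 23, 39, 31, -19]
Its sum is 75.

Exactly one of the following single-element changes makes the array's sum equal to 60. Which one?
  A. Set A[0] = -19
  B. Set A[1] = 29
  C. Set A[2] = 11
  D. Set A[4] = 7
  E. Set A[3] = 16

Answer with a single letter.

Answer: E

Derivation:
Option A: A[0] 1->-19, delta=-20, new_sum=75+(-20)=55
Option B: A[1] 23->29, delta=6, new_sum=75+(6)=81
Option C: A[2] 39->11, delta=-28, new_sum=75+(-28)=47
Option D: A[4] -19->7, delta=26, new_sum=75+(26)=101
Option E: A[3] 31->16, delta=-15, new_sum=75+(-15)=60 <-- matches target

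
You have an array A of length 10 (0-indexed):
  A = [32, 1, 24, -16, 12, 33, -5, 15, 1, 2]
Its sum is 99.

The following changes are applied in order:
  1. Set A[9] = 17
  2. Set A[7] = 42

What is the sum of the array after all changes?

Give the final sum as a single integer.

Answer: 141

Derivation:
Initial sum: 99
Change 1: A[9] 2 -> 17, delta = 15, sum = 114
Change 2: A[7] 15 -> 42, delta = 27, sum = 141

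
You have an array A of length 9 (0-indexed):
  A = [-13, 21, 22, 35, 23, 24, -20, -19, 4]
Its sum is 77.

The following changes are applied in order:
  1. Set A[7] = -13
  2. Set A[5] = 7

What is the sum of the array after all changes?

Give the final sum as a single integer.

Answer: 66

Derivation:
Initial sum: 77
Change 1: A[7] -19 -> -13, delta = 6, sum = 83
Change 2: A[5] 24 -> 7, delta = -17, sum = 66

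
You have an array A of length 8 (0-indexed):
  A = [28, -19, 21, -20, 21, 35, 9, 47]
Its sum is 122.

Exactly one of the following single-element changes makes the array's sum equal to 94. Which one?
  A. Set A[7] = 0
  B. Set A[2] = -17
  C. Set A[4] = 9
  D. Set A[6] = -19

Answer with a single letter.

Answer: D

Derivation:
Option A: A[7] 47->0, delta=-47, new_sum=122+(-47)=75
Option B: A[2] 21->-17, delta=-38, new_sum=122+(-38)=84
Option C: A[4] 21->9, delta=-12, new_sum=122+(-12)=110
Option D: A[6] 9->-19, delta=-28, new_sum=122+(-28)=94 <-- matches target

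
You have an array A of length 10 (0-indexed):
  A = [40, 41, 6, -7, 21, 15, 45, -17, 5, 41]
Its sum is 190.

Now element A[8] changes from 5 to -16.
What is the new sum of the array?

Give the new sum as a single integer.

Old value at index 8: 5
New value at index 8: -16
Delta = -16 - 5 = -21
New sum = old_sum + delta = 190 + (-21) = 169

Answer: 169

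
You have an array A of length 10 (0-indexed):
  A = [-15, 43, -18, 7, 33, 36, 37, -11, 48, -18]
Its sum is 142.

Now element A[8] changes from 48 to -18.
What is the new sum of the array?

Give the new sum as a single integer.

Answer: 76

Derivation:
Old value at index 8: 48
New value at index 8: -18
Delta = -18 - 48 = -66
New sum = old_sum + delta = 142 + (-66) = 76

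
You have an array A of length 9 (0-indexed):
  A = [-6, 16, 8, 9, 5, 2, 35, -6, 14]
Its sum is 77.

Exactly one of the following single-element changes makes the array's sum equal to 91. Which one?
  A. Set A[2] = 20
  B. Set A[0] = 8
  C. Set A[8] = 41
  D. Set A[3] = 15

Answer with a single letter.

Answer: B

Derivation:
Option A: A[2] 8->20, delta=12, new_sum=77+(12)=89
Option B: A[0] -6->8, delta=14, new_sum=77+(14)=91 <-- matches target
Option C: A[8] 14->41, delta=27, new_sum=77+(27)=104
Option D: A[3] 9->15, delta=6, new_sum=77+(6)=83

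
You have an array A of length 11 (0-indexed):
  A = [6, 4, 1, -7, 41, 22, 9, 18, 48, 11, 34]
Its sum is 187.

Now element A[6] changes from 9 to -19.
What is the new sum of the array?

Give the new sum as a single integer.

Answer: 159

Derivation:
Old value at index 6: 9
New value at index 6: -19
Delta = -19 - 9 = -28
New sum = old_sum + delta = 187 + (-28) = 159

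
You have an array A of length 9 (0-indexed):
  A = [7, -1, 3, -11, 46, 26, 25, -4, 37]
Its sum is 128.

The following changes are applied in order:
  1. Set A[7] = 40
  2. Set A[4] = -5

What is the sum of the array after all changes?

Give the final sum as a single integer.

Answer: 121

Derivation:
Initial sum: 128
Change 1: A[7] -4 -> 40, delta = 44, sum = 172
Change 2: A[4] 46 -> -5, delta = -51, sum = 121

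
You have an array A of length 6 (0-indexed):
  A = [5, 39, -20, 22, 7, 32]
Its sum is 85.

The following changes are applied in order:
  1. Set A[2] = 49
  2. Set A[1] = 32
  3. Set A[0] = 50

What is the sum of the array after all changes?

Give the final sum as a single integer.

Initial sum: 85
Change 1: A[2] -20 -> 49, delta = 69, sum = 154
Change 2: A[1] 39 -> 32, delta = -7, sum = 147
Change 3: A[0] 5 -> 50, delta = 45, sum = 192

Answer: 192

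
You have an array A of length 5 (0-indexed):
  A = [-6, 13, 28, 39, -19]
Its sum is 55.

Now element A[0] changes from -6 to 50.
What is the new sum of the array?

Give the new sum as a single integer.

Old value at index 0: -6
New value at index 0: 50
Delta = 50 - -6 = 56
New sum = old_sum + delta = 55 + (56) = 111

Answer: 111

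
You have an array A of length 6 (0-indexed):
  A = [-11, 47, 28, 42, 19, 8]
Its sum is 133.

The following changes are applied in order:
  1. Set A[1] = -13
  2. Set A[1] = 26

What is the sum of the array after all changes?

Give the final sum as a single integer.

Answer: 112

Derivation:
Initial sum: 133
Change 1: A[1] 47 -> -13, delta = -60, sum = 73
Change 2: A[1] -13 -> 26, delta = 39, sum = 112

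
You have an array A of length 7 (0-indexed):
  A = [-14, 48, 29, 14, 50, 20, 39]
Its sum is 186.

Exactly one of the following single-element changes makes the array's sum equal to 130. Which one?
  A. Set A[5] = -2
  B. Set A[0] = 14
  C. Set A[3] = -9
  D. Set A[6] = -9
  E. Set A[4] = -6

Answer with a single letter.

Option A: A[5] 20->-2, delta=-22, new_sum=186+(-22)=164
Option B: A[0] -14->14, delta=28, new_sum=186+(28)=214
Option C: A[3] 14->-9, delta=-23, new_sum=186+(-23)=163
Option D: A[6] 39->-9, delta=-48, new_sum=186+(-48)=138
Option E: A[4] 50->-6, delta=-56, new_sum=186+(-56)=130 <-- matches target

Answer: E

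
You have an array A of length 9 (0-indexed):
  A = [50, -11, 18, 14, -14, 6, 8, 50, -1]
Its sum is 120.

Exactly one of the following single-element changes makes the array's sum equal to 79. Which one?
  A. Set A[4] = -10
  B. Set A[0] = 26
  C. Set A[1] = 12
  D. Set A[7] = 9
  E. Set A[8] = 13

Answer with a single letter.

Answer: D

Derivation:
Option A: A[4] -14->-10, delta=4, new_sum=120+(4)=124
Option B: A[0] 50->26, delta=-24, new_sum=120+(-24)=96
Option C: A[1] -11->12, delta=23, new_sum=120+(23)=143
Option D: A[7] 50->9, delta=-41, new_sum=120+(-41)=79 <-- matches target
Option E: A[8] -1->13, delta=14, new_sum=120+(14)=134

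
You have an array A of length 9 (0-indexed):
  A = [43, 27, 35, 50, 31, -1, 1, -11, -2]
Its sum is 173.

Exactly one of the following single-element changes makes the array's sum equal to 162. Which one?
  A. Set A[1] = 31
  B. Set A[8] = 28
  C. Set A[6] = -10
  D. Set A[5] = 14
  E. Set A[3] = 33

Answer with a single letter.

Answer: C

Derivation:
Option A: A[1] 27->31, delta=4, new_sum=173+(4)=177
Option B: A[8] -2->28, delta=30, new_sum=173+(30)=203
Option C: A[6] 1->-10, delta=-11, new_sum=173+(-11)=162 <-- matches target
Option D: A[5] -1->14, delta=15, new_sum=173+(15)=188
Option E: A[3] 50->33, delta=-17, new_sum=173+(-17)=156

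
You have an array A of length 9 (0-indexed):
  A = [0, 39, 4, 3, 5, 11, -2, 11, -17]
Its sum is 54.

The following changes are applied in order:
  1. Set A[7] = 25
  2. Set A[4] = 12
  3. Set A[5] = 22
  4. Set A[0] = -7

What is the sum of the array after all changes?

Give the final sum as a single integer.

Answer: 79

Derivation:
Initial sum: 54
Change 1: A[7] 11 -> 25, delta = 14, sum = 68
Change 2: A[4] 5 -> 12, delta = 7, sum = 75
Change 3: A[5] 11 -> 22, delta = 11, sum = 86
Change 4: A[0] 0 -> -7, delta = -7, sum = 79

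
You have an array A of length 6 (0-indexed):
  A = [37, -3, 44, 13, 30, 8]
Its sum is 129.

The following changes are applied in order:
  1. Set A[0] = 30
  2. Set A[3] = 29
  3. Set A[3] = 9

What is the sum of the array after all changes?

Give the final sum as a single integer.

Answer: 118

Derivation:
Initial sum: 129
Change 1: A[0] 37 -> 30, delta = -7, sum = 122
Change 2: A[3] 13 -> 29, delta = 16, sum = 138
Change 3: A[3] 29 -> 9, delta = -20, sum = 118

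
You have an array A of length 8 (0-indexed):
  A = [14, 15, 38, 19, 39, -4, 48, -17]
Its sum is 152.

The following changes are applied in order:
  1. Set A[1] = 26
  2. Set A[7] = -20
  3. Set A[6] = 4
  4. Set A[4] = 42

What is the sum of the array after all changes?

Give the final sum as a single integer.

Answer: 119

Derivation:
Initial sum: 152
Change 1: A[1] 15 -> 26, delta = 11, sum = 163
Change 2: A[7] -17 -> -20, delta = -3, sum = 160
Change 3: A[6] 48 -> 4, delta = -44, sum = 116
Change 4: A[4] 39 -> 42, delta = 3, sum = 119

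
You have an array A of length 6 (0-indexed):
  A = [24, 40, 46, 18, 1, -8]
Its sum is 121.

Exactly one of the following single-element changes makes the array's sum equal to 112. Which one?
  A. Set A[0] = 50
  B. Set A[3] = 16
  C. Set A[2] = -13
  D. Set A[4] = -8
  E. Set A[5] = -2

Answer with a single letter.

Option A: A[0] 24->50, delta=26, new_sum=121+(26)=147
Option B: A[3] 18->16, delta=-2, new_sum=121+(-2)=119
Option C: A[2] 46->-13, delta=-59, new_sum=121+(-59)=62
Option D: A[4] 1->-8, delta=-9, new_sum=121+(-9)=112 <-- matches target
Option E: A[5] -8->-2, delta=6, new_sum=121+(6)=127

Answer: D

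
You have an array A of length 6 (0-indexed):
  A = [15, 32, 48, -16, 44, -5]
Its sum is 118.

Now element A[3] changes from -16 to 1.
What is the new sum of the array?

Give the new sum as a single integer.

Old value at index 3: -16
New value at index 3: 1
Delta = 1 - -16 = 17
New sum = old_sum + delta = 118 + (17) = 135

Answer: 135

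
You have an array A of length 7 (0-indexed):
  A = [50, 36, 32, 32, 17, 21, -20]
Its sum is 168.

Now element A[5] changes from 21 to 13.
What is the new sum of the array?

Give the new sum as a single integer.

Old value at index 5: 21
New value at index 5: 13
Delta = 13 - 21 = -8
New sum = old_sum + delta = 168 + (-8) = 160

Answer: 160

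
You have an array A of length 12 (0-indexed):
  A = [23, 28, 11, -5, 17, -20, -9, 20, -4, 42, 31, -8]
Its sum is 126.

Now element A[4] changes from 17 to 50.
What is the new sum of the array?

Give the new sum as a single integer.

Answer: 159

Derivation:
Old value at index 4: 17
New value at index 4: 50
Delta = 50 - 17 = 33
New sum = old_sum + delta = 126 + (33) = 159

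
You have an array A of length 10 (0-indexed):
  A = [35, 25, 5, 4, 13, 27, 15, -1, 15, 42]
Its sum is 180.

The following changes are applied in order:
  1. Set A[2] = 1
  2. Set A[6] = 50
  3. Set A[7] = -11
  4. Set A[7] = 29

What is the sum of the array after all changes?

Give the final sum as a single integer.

Answer: 241

Derivation:
Initial sum: 180
Change 1: A[2] 5 -> 1, delta = -4, sum = 176
Change 2: A[6] 15 -> 50, delta = 35, sum = 211
Change 3: A[7] -1 -> -11, delta = -10, sum = 201
Change 4: A[7] -11 -> 29, delta = 40, sum = 241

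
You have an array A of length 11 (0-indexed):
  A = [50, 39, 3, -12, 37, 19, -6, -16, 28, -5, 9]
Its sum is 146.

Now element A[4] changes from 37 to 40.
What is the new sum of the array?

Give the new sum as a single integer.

Old value at index 4: 37
New value at index 4: 40
Delta = 40 - 37 = 3
New sum = old_sum + delta = 146 + (3) = 149

Answer: 149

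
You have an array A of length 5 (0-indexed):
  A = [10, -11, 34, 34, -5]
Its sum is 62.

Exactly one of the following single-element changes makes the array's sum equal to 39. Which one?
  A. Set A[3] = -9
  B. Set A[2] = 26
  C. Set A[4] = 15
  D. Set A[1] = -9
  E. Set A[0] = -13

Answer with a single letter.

Answer: E

Derivation:
Option A: A[3] 34->-9, delta=-43, new_sum=62+(-43)=19
Option B: A[2] 34->26, delta=-8, new_sum=62+(-8)=54
Option C: A[4] -5->15, delta=20, new_sum=62+(20)=82
Option D: A[1] -11->-9, delta=2, new_sum=62+(2)=64
Option E: A[0] 10->-13, delta=-23, new_sum=62+(-23)=39 <-- matches target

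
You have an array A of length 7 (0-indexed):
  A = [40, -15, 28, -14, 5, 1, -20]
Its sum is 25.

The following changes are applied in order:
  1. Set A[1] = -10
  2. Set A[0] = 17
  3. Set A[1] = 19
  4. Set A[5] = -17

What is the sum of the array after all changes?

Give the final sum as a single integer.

Initial sum: 25
Change 1: A[1] -15 -> -10, delta = 5, sum = 30
Change 2: A[0] 40 -> 17, delta = -23, sum = 7
Change 3: A[1] -10 -> 19, delta = 29, sum = 36
Change 4: A[5] 1 -> -17, delta = -18, sum = 18

Answer: 18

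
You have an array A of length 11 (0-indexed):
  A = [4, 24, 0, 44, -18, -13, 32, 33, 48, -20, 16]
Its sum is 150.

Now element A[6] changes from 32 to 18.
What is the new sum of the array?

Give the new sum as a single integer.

Answer: 136

Derivation:
Old value at index 6: 32
New value at index 6: 18
Delta = 18 - 32 = -14
New sum = old_sum + delta = 150 + (-14) = 136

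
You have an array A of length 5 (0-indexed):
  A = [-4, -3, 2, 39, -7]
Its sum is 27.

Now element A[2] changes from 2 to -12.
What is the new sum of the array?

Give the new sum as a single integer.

Old value at index 2: 2
New value at index 2: -12
Delta = -12 - 2 = -14
New sum = old_sum + delta = 27 + (-14) = 13

Answer: 13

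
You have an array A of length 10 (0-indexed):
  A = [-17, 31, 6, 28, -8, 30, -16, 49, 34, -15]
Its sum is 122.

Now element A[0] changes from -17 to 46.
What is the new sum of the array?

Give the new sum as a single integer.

Old value at index 0: -17
New value at index 0: 46
Delta = 46 - -17 = 63
New sum = old_sum + delta = 122 + (63) = 185

Answer: 185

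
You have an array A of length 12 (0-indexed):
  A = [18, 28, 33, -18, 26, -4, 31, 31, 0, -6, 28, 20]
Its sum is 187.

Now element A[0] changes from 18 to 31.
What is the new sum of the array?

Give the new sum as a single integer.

Old value at index 0: 18
New value at index 0: 31
Delta = 31 - 18 = 13
New sum = old_sum + delta = 187 + (13) = 200

Answer: 200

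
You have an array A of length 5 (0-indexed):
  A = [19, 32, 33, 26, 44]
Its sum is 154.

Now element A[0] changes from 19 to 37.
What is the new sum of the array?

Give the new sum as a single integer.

Answer: 172

Derivation:
Old value at index 0: 19
New value at index 0: 37
Delta = 37 - 19 = 18
New sum = old_sum + delta = 154 + (18) = 172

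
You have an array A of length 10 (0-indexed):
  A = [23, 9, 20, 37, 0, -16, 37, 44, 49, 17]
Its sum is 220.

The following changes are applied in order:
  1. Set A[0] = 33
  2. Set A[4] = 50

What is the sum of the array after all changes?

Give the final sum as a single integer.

Initial sum: 220
Change 1: A[0] 23 -> 33, delta = 10, sum = 230
Change 2: A[4] 0 -> 50, delta = 50, sum = 280

Answer: 280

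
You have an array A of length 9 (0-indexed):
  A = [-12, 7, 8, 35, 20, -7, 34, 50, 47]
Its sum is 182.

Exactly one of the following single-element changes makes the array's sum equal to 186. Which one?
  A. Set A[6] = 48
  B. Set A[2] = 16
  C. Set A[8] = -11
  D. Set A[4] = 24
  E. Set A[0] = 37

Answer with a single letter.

Option A: A[6] 34->48, delta=14, new_sum=182+(14)=196
Option B: A[2] 8->16, delta=8, new_sum=182+(8)=190
Option C: A[8] 47->-11, delta=-58, new_sum=182+(-58)=124
Option D: A[4] 20->24, delta=4, new_sum=182+(4)=186 <-- matches target
Option E: A[0] -12->37, delta=49, new_sum=182+(49)=231

Answer: D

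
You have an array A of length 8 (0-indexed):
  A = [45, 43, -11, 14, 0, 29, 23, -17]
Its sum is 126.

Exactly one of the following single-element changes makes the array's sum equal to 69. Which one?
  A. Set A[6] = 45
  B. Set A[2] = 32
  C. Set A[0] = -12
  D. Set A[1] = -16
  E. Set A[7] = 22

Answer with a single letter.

Option A: A[6] 23->45, delta=22, new_sum=126+(22)=148
Option B: A[2] -11->32, delta=43, new_sum=126+(43)=169
Option C: A[0] 45->-12, delta=-57, new_sum=126+(-57)=69 <-- matches target
Option D: A[1] 43->-16, delta=-59, new_sum=126+(-59)=67
Option E: A[7] -17->22, delta=39, new_sum=126+(39)=165

Answer: C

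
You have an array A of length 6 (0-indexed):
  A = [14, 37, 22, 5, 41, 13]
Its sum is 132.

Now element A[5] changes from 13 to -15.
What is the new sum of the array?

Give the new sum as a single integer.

Old value at index 5: 13
New value at index 5: -15
Delta = -15 - 13 = -28
New sum = old_sum + delta = 132 + (-28) = 104

Answer: 104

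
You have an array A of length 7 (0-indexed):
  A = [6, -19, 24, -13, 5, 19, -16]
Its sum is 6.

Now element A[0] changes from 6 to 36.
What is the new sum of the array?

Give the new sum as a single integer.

Answer: 36

Derivation:
Old value at index 0: 6
New value at index 0: 36
Delta = 36 - 6 = 30
New sum = old_sum + delta = 6 + (30) = 36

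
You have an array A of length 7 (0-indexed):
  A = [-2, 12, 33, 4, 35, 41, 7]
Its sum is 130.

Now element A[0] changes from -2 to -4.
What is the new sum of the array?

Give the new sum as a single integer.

Old value at index 0: -2
New value at index 0: -4
Delta = -4 - -2 = -2
New sum = old_sum + delta = 130 + (-2) = 128

Answer: 128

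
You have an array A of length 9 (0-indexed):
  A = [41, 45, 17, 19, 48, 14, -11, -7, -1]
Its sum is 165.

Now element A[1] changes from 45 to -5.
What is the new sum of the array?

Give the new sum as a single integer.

Old value at index 1: 45
New value at index 1: -5
Delta = -5 - 45 = -50
New sum = old_sum + delta = 165 + (-50) = 115

Answer: 115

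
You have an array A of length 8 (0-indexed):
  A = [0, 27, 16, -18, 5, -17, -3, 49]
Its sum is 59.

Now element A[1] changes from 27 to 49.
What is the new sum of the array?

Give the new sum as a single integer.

Old value at index 1: 27
New value at index 1: 49
Delta = 49 - 27 = 22
New sum = old_sum + delta = 59 + (22) = 81

Answer: 81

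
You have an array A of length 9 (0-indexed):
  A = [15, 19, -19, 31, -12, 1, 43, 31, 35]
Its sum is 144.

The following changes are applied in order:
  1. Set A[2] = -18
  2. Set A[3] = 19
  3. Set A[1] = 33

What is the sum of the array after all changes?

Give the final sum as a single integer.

Initial sum: 144
Change 1: A[2] -19 -> -18, delta = 1, sum = 145
Change 2: A[3] 31 -> 19, delta = -12, sum = 133
Change 3: A[1] 19 -> 33, delta = 14, sum = 147

Answer: 147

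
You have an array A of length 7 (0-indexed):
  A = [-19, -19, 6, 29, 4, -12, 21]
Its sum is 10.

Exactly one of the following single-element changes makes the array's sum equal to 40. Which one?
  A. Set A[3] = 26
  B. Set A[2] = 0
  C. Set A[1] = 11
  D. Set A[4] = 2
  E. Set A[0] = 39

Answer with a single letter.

Answer: C

Derivation:
Option A: A[3] 29->26, delta=-3, new_sum=10+(-3)=7
Option B: A[2] 6->0, delta=-6, new_sum=10+(-6)=4
Option C: A[1] -19->11, delta=30, new_sum=10+(30)=40 <-- matches target
Option D: A[4] 4->2, delta=-2, new_sum=10+(-2)=8
Option E: A[0] -19->39, delta=58, new_sum=10+(58)=68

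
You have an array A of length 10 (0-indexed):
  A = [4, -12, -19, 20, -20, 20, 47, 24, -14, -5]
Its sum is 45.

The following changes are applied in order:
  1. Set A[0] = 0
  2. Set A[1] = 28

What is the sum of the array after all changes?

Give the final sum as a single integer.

Initial sum: 45
Change 1: A[0] 4 -> 0, delta = -4, sum = 41
Change 2: A[1] -12 -> 28, delta = 40, sum = 81

Answer: 81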